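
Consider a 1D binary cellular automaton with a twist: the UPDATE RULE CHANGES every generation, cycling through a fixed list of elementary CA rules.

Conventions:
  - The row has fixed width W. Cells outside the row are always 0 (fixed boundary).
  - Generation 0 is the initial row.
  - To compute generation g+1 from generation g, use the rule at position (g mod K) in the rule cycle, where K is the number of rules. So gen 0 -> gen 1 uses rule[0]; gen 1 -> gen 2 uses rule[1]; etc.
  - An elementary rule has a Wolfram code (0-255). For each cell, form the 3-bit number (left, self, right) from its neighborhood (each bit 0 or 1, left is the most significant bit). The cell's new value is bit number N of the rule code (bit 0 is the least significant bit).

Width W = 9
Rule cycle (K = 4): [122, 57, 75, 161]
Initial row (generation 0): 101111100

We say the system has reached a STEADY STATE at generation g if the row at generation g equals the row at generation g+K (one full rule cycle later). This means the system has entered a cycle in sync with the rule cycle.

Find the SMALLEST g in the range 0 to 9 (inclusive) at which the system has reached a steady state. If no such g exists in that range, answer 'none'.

Answer: none

Derivation:
Gen 0: 101111100
Gen 1 (rule 122): 011000110
Gen 2 (rule 57): 010110101
Gen 3 (rule 75): 100110000
Gen 4 (rule 161): 000000111
Gen 5 (rule 122): 000001101
Gen 6 (rule 57): 111101010
Gen 7 (rule 75): 100100000
Gen 8 (rule 161): 000001111
Gen 9 (rule 122): 000011001
Gen 10 (rule 57): 111010100
Gen 11 (rule 75): 101000001
Gen 12 (rule 161): 010011100
Gen 13 (rule 122): 101110110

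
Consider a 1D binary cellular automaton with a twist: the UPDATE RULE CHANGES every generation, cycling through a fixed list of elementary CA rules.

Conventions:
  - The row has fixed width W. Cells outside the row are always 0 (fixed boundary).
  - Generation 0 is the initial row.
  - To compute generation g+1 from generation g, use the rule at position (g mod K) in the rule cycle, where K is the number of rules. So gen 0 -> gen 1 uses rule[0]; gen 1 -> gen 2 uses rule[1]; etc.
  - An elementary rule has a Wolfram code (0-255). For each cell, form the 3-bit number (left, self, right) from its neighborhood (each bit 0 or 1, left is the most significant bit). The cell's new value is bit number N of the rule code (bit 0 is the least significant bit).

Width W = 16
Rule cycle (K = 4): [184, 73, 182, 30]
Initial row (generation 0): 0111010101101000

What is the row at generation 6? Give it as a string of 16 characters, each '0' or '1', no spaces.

Answer: 1001010000101100

Derivation:
Gen 0: 0111010101101000
Gen 1 (rule 184): 0110101011010100
Gen 2 (rule 73): 0110000011000001
Gen 3 (rule 182): 1001000100100011
Gen 4 (rule 30): 1111101111110110
Gen 5 (rule 184): 1111011111101101
Gen 6 (rule 73): 1001010000101100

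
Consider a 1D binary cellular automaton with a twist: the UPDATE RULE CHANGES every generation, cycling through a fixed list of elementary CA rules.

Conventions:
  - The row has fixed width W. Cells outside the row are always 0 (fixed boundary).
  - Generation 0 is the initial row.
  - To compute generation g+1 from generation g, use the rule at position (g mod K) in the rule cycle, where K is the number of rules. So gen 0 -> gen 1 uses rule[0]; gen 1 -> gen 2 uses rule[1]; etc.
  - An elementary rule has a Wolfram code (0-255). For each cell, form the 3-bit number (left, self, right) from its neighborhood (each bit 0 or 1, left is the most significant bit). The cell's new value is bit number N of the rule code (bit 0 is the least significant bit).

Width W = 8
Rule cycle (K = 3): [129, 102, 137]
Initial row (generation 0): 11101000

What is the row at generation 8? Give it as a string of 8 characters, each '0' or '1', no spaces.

Answer: 11010001

Derivation:
Gen 0: 11101000
Gen 1 (rule 129): 01000011
Gen 2 (rule 102): 11000101
Gen 3 (rule 137): 10010000
Gen 4 (rule 129): 00000111
Gen 5 (rule 102): 00001001
Gen 6 (rule 137): 11100000
Gen 7 (rule 129): 01001111
Gen 8 (rule 102): 11010001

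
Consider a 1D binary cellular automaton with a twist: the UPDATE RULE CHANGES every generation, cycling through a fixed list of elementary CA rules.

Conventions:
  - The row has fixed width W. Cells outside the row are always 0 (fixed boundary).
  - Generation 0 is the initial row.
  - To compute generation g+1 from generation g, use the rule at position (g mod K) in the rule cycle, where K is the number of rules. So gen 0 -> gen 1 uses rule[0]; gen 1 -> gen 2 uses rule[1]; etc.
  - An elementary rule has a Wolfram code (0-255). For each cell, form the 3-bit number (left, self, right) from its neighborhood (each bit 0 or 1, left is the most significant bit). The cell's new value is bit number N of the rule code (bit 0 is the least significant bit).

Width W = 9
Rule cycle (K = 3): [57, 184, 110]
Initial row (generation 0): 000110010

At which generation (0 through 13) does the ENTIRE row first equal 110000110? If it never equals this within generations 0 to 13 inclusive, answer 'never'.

Gen 0: 000110010
Gen 1 (rule 57): 110101001
Gen 2 (rule 184): 101010100
Gen 3 (rule 110): 111111100
Gen 4 (rule 57): 100000011
Gen 5 (rule 184): 010000010
Gen 6 (rule 110): 110000110
Gen 7 (rule 57): 101110101
Gen 8 (rule 184): 011101010
Gen 9 (rule 110): 110111110
Gen 10 (rule 57): 101100001
Gen 11 (rule 184): 011010000
Gen 12 (rule 110): 111110000
Gen 13 (rule 57): 100001111

Answer: 6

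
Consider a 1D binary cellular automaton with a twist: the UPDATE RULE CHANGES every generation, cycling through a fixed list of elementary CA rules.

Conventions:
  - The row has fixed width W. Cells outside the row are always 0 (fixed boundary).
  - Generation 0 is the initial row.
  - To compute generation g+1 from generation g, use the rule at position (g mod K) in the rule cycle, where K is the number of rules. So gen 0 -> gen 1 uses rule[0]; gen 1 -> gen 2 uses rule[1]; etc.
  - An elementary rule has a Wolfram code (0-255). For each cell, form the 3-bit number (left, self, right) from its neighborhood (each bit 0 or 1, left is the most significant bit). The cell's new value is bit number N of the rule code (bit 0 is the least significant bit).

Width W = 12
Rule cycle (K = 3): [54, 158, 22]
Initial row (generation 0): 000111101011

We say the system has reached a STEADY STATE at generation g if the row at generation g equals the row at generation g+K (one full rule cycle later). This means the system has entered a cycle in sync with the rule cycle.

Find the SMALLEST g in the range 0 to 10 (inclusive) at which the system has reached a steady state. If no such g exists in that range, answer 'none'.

Answer: none

Derivation:
Gen 0: 000111101011
Gen 1 (rule 54): 001000011100
Gen 2 (rule 158): 011100111010
Gen 3 (rule 22): 100011000011
Gen 4 (rule 54): 110100100100
Gen 5 (rule 158): 100111111110
Gen 6 (rule 22): 111000000001
Gen 7 (rule 54): 000100000011
Gen 8 (rule 158): 001110000110
Gen 9 (rule 22): 010001001001
Gen 10 (rule 54): 111011111111
Gen 11 (rule 158): 110011111110
Gen 12 (rule 22): 001100000001
Gen 13 (rule 54): 010010000011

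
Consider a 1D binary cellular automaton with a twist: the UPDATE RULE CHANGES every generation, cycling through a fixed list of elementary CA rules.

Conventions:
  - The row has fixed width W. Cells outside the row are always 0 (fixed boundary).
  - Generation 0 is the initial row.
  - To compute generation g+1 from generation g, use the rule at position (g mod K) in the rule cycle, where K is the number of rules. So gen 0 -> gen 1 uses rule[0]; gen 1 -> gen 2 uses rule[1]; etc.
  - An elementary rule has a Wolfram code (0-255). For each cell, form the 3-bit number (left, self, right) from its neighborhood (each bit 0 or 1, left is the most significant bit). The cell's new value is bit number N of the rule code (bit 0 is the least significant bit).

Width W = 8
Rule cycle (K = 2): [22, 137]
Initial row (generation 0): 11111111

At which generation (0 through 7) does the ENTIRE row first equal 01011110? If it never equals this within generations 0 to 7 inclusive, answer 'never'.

Answer: never

Derivation:
Gen 0: 11111111
Gen 1 (rule 22): 00000000
Gen 2 (rule 137): 11111111
Gen 3 (rule 22): 00000000
Gen 4 (rule 137): 11111111
Gen 5 (rule 22): 00000000
Gen 6 (rule 137): 11111111
Gen 7 (rule 22): 00000000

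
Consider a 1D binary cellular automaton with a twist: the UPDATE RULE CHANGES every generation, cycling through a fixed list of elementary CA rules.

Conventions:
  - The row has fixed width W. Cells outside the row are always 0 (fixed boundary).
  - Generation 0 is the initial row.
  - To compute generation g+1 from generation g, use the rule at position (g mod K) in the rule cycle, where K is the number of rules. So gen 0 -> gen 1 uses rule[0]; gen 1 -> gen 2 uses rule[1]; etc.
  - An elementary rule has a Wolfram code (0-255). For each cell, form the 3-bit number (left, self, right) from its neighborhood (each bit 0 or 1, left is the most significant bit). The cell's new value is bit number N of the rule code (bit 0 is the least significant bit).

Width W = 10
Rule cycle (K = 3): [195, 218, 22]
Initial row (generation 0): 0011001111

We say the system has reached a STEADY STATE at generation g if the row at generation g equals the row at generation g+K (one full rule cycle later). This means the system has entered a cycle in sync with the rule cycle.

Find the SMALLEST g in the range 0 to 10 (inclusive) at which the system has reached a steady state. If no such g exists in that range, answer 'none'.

Answer: 5

Derivation:
Gen 0: 0011001111
Gen 1 (rule 195): 1101010111
Gen 2 (rule 218): 1100000111
Gen 3 (rule 22): 0010001000
Gen 4 (rule 195): 1100110011
Gen 5 (rule 218): 1111111111
Gen 6 (rule 22): 0000000000
Gen 7 (rule 195): 1111111111
Gen 8 (rule 218): 1111111111
Gen 9 (rule 22): 0000000000
Gen 10 (rule 195): 1111111111
Gen 11 (rule 218): 1111111111
Gen 12 (rule 22): 0000000000
Gen 13 (rule 195): 1111111111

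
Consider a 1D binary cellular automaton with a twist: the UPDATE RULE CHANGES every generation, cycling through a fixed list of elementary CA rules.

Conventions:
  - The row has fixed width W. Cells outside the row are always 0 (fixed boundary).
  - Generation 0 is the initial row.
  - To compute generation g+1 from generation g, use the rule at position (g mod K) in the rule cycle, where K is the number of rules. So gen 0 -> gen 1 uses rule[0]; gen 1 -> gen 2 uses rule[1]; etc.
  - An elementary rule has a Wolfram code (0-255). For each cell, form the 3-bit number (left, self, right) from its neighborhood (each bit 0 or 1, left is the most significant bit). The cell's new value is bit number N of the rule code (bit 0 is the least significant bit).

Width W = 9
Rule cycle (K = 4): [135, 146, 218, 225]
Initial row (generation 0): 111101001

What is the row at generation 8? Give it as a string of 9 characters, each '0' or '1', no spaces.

Answer: 111001001

Derivation:
Gen 0: 111101001
Gen 1 (rule 135): 011001011
Gen 2 (rule 146): 100110000
Gen 3 (rule 218): 011111000
Gen 4 (rule 225): 001111011
Gen 5 (rule 135): 110110000
Gen 6 (rule 146): 000001000
Gen 7 (rule 218): 000010100
Gen 8 (rule 225): 111001001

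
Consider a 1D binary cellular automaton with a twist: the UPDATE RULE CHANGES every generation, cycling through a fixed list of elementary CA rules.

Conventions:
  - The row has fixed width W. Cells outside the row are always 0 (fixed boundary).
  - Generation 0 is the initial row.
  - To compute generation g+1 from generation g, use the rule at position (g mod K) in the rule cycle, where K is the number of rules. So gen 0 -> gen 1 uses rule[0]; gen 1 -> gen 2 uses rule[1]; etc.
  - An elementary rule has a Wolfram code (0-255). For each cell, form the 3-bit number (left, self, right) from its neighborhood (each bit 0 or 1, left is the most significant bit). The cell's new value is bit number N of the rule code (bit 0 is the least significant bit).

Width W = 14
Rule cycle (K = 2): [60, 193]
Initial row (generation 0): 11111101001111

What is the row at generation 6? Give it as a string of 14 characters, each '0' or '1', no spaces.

Gen 0: 11111101001111
Gen 1 (rule 60): 10000011101000
Gen 2 (rule 193): 00111001100011
Gen 3 (rule 60): 00100101010010
Gen 4 (rule 193): 10000000000000
Gen 5 (rule 60): 11000000000000
Gen 6 (rule 193): 01011111111111

Answer: 01011111111111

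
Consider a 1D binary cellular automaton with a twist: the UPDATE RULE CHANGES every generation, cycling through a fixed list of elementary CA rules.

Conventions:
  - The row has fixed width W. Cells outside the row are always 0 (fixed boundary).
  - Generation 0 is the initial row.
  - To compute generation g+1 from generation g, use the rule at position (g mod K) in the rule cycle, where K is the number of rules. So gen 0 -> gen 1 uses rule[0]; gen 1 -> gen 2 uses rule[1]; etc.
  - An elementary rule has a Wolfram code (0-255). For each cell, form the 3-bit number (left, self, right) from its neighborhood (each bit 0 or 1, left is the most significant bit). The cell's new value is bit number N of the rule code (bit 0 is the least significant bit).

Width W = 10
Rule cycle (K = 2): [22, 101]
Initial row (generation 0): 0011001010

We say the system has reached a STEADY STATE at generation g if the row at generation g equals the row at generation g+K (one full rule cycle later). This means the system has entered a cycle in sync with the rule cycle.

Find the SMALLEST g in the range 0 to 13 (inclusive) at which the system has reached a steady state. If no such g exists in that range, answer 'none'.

Gen 0: 0011001010
Gen 1 (rule 22): 0100111011
Gen 2 (rule 101): 0100001101
Gen 3 (rule 22): 1110010001
Gen 4 (rule 101): 0010010101
Gen 5 (rule 22): 0111110101
Gen 6 (rule 101): 0000011111
Gen 7 (rule 22): 0000100000
Gen 8 (rule 101): 1110101111
Gen 9 (rule 22): 0000100000
Gen 10 (rule 101): 1110101111
Gen 11 (rule 22): 0000100000
Gen 12 (rule 101): 1110101111
Gen 13 (rule 22): 0000100000
Gen 14 (rule 101): 1110101111
Gen 15 (rule 22): 0000100000

Answer: 7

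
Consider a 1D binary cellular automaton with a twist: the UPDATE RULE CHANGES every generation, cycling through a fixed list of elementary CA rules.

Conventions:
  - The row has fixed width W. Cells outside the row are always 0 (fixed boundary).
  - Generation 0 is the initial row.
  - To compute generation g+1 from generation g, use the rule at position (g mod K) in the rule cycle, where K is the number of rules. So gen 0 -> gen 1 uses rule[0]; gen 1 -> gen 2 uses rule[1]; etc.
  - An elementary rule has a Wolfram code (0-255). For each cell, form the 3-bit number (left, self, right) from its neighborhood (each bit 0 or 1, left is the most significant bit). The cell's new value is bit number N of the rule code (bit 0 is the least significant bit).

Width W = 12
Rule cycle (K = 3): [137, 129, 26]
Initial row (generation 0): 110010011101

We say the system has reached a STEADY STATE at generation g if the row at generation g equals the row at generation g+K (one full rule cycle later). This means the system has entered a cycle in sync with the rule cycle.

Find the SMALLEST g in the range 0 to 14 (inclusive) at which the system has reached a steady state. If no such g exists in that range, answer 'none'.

Gen 0: 110010011101
Gen 1 (rule 137): 100000011000
Gen 2 (rule 129): 001111000011
Gen 3 (rule 26): 011000100110
Gen 4 (rule 137): 010010000100
Gen 5 (rule 129): 000000110001
Gen 6 (rule 26): 000001101010
Gen 7 (rule 137): 111101000000
Gen 8 (rule 129): 011000011111
Gen 9 (rule 26): 110100110000
Gen 10 (rule 137): 100000100111
Gen 11 (rule 129): 001110000010
Gen 12 (rule 26): 011001000101
Gen 13 (rule 137): 010000010000
Gen 14 (rule 129): 000111000111
Gen 15 (rule 26): 001100101100
Gen 16 (rule 137): 101000001001
Gen 17 (rule 129): 000011100000

Answer: none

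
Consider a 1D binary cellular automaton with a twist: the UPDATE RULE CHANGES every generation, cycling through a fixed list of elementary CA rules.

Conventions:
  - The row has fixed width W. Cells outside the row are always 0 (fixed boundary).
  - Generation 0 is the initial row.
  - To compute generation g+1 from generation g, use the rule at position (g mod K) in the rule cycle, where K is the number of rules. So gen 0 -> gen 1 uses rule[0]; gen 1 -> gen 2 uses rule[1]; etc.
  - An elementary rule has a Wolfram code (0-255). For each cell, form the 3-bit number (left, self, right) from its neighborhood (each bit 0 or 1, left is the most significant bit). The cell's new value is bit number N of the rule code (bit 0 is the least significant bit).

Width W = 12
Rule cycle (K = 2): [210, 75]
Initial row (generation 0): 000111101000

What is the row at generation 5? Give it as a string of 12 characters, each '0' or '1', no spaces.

Gen 0: 000111101000
Gen 1 (rule 210): 001011100100
Gen 2 (rule 75): 110010101001
Gen 3 (rule 210): 011100000110
Gen 4 (rule 75): 110101111110
Gen 5 (rule 210): 010000111111

Answer: 010000111111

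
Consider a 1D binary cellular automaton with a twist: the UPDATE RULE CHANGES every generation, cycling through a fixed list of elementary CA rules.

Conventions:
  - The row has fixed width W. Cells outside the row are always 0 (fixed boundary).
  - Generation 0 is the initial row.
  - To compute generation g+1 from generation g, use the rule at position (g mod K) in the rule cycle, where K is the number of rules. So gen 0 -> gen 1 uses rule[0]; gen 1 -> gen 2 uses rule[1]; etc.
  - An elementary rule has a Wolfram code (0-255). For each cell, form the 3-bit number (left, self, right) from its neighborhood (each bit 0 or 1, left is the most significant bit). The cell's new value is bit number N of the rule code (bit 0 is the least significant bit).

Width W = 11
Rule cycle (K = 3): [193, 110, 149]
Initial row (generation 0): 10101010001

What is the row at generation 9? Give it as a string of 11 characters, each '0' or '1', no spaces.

Answer: 10001100001

Derivation:
Gen 0: 10101010001
Gen 1 (rule 193): 00000000100
Gen 2 (rule 110): 00000001100
Gen 3 (rule 149): 11111100011
Gen 4 (rule 193): 01111101001
Gen 5 (rule 110): 11000111011
Gen 6 (rule 149): 00110010000
Gen 7 (rule 193): 10010000111
Gen 8 (rule 110): 10110001101
Gen 9 (rule 149): 10001100001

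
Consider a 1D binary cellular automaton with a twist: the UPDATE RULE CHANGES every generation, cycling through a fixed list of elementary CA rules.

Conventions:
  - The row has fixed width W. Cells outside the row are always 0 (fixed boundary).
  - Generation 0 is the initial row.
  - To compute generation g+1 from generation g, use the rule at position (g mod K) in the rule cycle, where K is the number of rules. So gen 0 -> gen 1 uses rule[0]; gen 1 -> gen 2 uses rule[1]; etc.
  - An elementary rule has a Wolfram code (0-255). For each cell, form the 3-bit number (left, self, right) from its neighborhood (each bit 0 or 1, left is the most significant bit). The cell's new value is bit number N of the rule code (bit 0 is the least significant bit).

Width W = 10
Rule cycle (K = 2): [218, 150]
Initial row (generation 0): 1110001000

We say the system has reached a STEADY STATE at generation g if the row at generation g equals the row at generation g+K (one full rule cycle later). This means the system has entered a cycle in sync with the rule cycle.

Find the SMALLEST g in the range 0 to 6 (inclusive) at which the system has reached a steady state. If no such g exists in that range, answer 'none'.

Gen 0: 1110001000
Gen 1 (rule 218): 1111010100
Gen 2 (rule 150): 0110010110
Gen 3 (rule 218): 1111100111
Gen 4 (rule 150): 0111011010
Gen 5 (rule 218): 1111011001
Gen 6 (rule 150): 0110000111
Gen 7 (rule 218): 1111001111
Gen 8 (rule 150): 0110110110

Answer: none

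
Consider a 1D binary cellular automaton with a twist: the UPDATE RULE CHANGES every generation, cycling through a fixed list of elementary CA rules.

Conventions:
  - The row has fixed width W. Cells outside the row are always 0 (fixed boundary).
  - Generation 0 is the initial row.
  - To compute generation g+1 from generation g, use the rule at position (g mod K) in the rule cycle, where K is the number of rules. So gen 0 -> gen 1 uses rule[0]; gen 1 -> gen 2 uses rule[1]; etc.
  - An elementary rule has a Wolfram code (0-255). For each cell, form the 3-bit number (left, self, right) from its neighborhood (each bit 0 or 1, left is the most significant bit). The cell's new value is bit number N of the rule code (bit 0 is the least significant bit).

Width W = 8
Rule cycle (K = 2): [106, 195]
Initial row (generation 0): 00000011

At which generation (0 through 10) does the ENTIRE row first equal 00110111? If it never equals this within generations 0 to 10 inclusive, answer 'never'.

Answer: 4

Derivation:
Gen 0: 00000011
Gen 1 (rule 106): 00000111
Gen 2 (rule 195): 11111011
Gen 3 (rule 106): 10001111
Gen 4 (rule 195): 00110111
Gen 5 (rule 106): 01111101
Gen 6 (rule 195): 10111100
Gen 7 (rule 106): 01100100
Gen 8 (rule 195): 10101001
Gen 9 (rule 106): 01010010
Gen 10 (rule 195): 10000100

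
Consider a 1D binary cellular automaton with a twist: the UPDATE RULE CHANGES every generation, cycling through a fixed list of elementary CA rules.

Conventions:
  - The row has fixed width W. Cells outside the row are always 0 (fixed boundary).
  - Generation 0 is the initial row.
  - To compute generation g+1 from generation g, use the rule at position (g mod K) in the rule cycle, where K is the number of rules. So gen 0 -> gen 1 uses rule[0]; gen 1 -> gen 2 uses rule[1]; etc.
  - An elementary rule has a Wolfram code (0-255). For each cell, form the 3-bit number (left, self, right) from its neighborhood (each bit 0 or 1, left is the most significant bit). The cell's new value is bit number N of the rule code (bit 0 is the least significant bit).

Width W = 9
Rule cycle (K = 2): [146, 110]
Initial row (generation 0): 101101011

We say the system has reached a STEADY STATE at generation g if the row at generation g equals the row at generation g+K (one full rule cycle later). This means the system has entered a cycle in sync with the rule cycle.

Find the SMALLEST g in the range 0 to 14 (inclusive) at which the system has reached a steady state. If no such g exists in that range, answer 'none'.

Gen 0: 101101011
Gen 1 (rule 146): 000000000
Gen 2 (rule 110): 000000000
Gen 3 (rule 146): 000000000
Gen 4 (rule 110): 000000000
Gen 5 (rule 146): 000000000
Gen 6 (rule 110): 000000000
Gen 7 (rule 146): 000000000
Gen 8 (rule 110): 000000000
Gen 9 (rule 146): 000000000
Gen 10 (rule 110): 000000000
Gen 11 (rule 146): 000000000
Gen 12 (rule 110): 000000000
Gen 13 (rule 146): 000000000
Gen 14 (rule 110): 000000000
Gen 15 (rule 146): 000000000
Gen 16 (rule 110): 000000000

Answer: 1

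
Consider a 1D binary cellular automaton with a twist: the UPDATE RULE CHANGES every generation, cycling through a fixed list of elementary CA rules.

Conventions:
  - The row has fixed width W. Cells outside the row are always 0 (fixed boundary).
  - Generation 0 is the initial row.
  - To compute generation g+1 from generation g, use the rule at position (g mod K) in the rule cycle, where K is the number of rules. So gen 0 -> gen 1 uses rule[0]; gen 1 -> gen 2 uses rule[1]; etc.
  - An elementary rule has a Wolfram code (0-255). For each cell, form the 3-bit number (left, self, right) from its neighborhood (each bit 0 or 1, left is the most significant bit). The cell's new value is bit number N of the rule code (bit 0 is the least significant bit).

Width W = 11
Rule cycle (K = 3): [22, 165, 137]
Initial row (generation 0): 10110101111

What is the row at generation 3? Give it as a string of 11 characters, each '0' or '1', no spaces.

Gen 0: 10110101111
Gen 1 (rule 22): 10000100000
Gen 2 (rule 165): 10110101111
Gen 3 (rule 137): 00100001110

Answer: 00100001110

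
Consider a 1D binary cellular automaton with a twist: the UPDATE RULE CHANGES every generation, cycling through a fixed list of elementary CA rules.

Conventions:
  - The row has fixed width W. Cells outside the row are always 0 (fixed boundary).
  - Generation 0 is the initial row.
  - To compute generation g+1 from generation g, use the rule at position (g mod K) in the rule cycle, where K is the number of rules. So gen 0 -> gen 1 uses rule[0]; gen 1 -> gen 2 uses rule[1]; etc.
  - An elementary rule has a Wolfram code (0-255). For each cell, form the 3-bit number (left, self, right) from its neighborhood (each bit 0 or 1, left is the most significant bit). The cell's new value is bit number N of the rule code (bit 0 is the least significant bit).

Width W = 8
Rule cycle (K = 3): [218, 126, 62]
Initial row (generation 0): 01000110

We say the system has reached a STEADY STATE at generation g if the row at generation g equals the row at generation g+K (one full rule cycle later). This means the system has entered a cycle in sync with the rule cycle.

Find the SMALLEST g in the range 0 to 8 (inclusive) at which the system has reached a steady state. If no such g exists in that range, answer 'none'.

Gen 0: 01000110
Gen 1 (rule 218): 10101111
Gen 2 (rule 126): 11111001
Gen 3 (rule 62): 10000111
Gen 4 (rule 218): 01001111
Gen 5 (rule 126): 11111001
Gen 6 (rule 62): 10000111
Gen 7 (rule 218): 01001111
Gen 8 (rule 126): 11111001
Gen 9 (rule 62): 10000111
Gen 10 (rule 218): 01001111
Gen 11 (rule 126): 11111001

Answer: 2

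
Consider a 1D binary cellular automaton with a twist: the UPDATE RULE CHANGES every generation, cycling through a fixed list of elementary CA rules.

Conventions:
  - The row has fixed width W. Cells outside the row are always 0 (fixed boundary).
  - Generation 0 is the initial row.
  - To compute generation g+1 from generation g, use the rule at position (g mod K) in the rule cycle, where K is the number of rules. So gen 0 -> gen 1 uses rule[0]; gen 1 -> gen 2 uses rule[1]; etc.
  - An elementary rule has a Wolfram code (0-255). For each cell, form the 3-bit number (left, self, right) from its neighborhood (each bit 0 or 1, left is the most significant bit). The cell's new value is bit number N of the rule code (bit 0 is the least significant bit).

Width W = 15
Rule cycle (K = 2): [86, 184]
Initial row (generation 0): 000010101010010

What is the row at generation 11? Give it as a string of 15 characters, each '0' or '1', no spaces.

Answer: 110100001010011

Derivation:
Gen 0: 000010101010010
Gen 1 (rule 86): 000110101011111
Gen 2 (rule 184): 000101010111110
Gen 3 (rule 86): 001101010000011
Gen 4 (rule 184): 001010101000010
Gen 5 (rule 86): 011010101100111
Gen 6 (rule 184): 010101011010110
Gen 7 (rule 86): 110101001010011
Gen 8 (rule 184): 101010100101010
Gen 9 (rule 86): 101010111101011
Gen 10 (rule 184): 010101111010110
Gen 11 (rule 86): 110100001010011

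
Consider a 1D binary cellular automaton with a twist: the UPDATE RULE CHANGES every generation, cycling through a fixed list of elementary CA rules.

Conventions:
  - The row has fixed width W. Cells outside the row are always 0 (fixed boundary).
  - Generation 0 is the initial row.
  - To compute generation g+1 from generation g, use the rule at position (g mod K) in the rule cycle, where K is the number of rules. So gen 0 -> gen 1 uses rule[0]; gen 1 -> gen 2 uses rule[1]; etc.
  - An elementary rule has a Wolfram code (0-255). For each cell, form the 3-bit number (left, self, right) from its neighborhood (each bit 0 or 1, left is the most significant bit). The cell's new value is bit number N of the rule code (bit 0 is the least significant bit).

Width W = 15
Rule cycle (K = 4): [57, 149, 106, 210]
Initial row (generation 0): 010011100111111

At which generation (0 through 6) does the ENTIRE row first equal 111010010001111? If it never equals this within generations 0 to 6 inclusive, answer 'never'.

Gen 0: 010011100111111
Gen 1 (rule 57): 001010010100000
Gen 2 (rule 149): 101011010111111
Gen 3 (rule 106): 010111101100001
Gen 4 (rule 210): 100011100110010
Gen 5 (rule 57): 011010010101001
Gen 6 (rule 149): 000011010101101

Answer: never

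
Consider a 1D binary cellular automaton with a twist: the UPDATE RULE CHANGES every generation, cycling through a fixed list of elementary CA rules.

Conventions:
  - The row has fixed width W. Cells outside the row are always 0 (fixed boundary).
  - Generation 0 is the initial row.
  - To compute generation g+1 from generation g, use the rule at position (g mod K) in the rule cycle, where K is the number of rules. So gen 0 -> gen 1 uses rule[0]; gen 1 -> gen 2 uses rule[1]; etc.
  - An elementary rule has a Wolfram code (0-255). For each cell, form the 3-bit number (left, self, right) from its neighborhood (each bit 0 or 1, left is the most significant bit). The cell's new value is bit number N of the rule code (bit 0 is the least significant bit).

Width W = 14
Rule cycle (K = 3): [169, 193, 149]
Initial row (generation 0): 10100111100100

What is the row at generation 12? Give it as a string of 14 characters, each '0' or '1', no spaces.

Answer: 11111001101011

Derivation:
Gen 0: 10100111100100
Gen 1 (rule 169): 01000111000001
Gen 2 (rule 193): 00010011011100
Gen 3 (rule 149): 11011000001011
Gen 4 (rule 169): 10110011100110
Gen 5 (rule 193): 00010001100010
Gen 6 (rule 149): 11011100011011
Gen 7 (rule 169): 10111001010110
Gen 8 (rule 193): 00011000000010
Gen 9 (rule 149): 11000111111011
Gen 10 (rule 169): 10010111110110
Gen 11 (rule 193): 00000011110010
Gen 12 (rule 149): 11111001101011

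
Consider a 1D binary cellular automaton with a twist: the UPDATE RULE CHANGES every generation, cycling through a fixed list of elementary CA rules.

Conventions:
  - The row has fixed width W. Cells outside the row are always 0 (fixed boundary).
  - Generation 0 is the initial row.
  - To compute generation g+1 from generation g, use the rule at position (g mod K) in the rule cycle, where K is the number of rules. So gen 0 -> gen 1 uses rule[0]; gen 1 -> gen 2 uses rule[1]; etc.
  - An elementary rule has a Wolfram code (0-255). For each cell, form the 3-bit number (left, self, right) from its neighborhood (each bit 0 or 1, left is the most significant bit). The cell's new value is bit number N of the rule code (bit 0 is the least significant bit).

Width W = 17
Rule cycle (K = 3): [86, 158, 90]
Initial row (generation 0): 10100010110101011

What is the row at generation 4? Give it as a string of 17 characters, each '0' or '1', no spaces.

Gen 0: 10100010110101011
Gen 1 (rule 86): 10110110010101001
Gen 2 (rule 158): 10100101110101111
Gen 3 (rule 90): 00011001010001001
Gen 4 (rule 86): 00101111011011111

Answer: 00101111011011111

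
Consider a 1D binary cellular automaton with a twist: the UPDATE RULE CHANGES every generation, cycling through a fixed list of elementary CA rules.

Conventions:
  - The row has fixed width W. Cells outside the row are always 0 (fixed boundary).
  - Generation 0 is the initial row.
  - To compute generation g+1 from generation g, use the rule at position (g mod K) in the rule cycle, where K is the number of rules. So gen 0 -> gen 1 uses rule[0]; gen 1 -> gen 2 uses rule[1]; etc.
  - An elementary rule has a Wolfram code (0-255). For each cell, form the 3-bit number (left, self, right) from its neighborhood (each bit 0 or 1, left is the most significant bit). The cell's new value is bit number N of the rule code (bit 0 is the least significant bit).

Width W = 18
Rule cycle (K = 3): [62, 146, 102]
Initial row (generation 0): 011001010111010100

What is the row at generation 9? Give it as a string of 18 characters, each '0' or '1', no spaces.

Gen 0: 011001010111010100
Gen 1 (rule 62): 110111111100111110
Gen 2 (rule 146): 000011111011011101
Gen 3 (rule 102): 000100001101100111
Gen 4 (rule 62): 001110011011011100
Gen 5 (rule 146): 010101100000001010
Gen 6 (rule 102): 111110100000011110
Gen 7 (rule 62): 100001110000110001
Gen 8 (rule 146): 010010101001001010
Gen 9 (rule 102): 110111111011011110

Answer: 110111111011011110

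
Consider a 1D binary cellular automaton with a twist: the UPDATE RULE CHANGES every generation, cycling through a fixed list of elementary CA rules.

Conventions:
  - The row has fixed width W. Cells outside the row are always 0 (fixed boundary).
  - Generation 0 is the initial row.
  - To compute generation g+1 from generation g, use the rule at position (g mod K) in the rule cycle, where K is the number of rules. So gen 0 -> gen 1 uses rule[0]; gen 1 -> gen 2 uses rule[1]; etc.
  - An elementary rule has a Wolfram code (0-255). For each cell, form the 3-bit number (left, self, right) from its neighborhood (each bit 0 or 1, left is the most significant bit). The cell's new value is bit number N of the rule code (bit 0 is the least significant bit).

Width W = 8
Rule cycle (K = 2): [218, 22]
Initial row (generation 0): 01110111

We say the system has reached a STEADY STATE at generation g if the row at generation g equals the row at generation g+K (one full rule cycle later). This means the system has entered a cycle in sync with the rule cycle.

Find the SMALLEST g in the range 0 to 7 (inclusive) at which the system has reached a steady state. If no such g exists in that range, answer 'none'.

Answer: 2

Derivation:
Gen 0: 01110111
Gen 1 (rule 218): 11110111
Gen 2 (rule 22): 00000000
Gen 3 (rule 218): 00000000
Gen 4 (rule 22): 00000000
Gen 5 (rule 218): 00000000
Gen 6 (rule 22): 00000000
Gen 7 (rule 218): 00000000
Gen 8 (rule 22): 00000000
Gen 9 (rule 218): 00000000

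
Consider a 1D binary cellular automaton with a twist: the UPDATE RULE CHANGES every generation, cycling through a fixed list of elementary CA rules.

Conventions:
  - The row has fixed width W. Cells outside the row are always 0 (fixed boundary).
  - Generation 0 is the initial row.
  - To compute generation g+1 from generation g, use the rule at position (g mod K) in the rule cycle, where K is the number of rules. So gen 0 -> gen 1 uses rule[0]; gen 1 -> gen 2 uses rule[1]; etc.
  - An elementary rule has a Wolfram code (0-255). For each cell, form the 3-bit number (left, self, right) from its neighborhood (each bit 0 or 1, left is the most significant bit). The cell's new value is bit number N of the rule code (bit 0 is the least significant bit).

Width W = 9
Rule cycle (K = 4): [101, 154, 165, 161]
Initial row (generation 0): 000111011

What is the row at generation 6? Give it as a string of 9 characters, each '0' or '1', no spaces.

Gen 0: 000111011
Gen 1 (rule 101): 110001101
Gen 2 (rule 154): 101011000
Gen 3 (rule 165): 111100011
Gen 4 (rule 161): 011001000
Gen 5 (rule 101): 001001011
Gen 6 (rule 154): 010110010

Answer: 010110010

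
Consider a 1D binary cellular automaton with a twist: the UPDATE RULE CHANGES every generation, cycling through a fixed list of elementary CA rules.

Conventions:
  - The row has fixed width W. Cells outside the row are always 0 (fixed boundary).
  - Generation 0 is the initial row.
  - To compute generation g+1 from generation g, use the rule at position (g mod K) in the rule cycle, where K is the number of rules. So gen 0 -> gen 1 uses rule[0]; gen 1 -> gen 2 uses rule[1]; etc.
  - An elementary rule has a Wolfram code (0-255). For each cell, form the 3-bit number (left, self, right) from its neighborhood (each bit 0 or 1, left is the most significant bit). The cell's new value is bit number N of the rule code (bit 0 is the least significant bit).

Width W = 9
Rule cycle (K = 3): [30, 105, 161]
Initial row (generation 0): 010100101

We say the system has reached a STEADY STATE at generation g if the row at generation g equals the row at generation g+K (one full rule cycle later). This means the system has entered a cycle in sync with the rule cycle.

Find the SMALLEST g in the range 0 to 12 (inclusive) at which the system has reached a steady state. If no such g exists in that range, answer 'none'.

Answer: 9

Derivation:
Gen 0: 010100101
Gen 1 (rule 30): 110111101
Gen 2 (rule 105): 111100110
Gen 3 (rule 161): 011000000
Gen 4 (rule 30): 110100000
Gen 5 (rule 105): 111001111
Gen 6 (rule 161): 010000110
Gen 7 (rule 30): 111001101
Gen 8 (rule 105): 101001110
Gen 9 (rule 161): 010000100
Gen 10 (rule 30): 111001110
Gen 11 (rule 105): 101001010
Gen 12 (rule 161): 010000100
Gen 13 (rule 30): 111001110
Gen 14 (rule 105): 101001010
Gen 15 (rule 161): 010000100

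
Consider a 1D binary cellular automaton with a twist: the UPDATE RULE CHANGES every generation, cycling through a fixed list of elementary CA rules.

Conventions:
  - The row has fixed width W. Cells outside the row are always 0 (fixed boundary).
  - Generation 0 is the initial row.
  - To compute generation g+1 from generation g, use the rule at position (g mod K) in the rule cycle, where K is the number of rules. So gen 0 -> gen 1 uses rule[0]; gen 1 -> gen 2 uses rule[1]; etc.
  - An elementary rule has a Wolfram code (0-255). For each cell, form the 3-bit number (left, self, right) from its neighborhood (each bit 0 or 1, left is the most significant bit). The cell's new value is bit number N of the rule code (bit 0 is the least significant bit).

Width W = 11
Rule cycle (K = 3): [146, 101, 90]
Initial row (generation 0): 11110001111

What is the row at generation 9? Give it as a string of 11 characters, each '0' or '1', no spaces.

Answer: 00111111001

Derivation:
Gen 0: 11110001111
Gen 1 (rule 146): 01101010110
Gen 2 (rule 101): 00111111010
Gen 3 (rule 90): 01100001001
Gen 4 (rule 146): 10010010110
Gen 5 (rule 101): 10010011010
Gen 6 (rule 90): 01101111001
Gen 7 (rule 146): 10000110110
Gen 8 (rule 101): 10110011010
Gen 9 (rule 90): 00111111001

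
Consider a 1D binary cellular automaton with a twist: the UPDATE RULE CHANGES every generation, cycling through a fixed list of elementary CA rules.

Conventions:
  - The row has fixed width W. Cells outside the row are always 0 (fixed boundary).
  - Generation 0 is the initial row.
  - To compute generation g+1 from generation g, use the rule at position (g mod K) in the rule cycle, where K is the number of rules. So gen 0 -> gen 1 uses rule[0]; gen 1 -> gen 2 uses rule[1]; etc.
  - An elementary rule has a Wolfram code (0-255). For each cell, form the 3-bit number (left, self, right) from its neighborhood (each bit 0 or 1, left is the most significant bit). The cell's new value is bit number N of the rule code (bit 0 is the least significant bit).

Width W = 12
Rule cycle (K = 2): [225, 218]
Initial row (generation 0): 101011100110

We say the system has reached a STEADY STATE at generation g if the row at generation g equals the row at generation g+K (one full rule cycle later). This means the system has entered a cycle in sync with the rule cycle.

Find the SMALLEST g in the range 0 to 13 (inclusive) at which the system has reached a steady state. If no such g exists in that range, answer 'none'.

Answer: 6

Derivation:
Gen 0: 101011100110
Gen 1 (rule 225): 010101100010
Gen 2 (rule 218): 100001110101
Gen 3 (rule 225): 001100111010
Gen 4 (rule 218): 011111111001
Gen 5 (rule 225): 001111111000
Gen 6 (rule 218): 011111111100
Gen 7 (rule 225): 001111111101
Gen 8 (rule 218): 011111111100
Gen 9 (rule 225): 001111111101
Gen 10 (rule 218): 011111111100
Gen 11 (rule 225): 001111111101
Gen 12 (rule 218): 011111111100
Gen 13 (rule 225): 001111111101
Gen 14 (rule 218): 011111111100
Gen 15 (rule 225): 001111111101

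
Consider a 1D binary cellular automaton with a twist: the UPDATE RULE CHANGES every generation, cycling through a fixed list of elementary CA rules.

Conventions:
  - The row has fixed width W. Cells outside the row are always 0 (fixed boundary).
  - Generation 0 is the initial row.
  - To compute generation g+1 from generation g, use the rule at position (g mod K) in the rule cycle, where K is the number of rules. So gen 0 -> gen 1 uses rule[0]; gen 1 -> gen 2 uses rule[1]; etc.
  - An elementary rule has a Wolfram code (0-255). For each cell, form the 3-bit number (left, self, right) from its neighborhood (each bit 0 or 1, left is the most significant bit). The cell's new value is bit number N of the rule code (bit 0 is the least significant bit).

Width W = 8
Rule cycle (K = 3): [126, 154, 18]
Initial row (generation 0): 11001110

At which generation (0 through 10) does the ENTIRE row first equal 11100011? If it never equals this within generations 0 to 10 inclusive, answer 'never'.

Gen 0: 11001110
Gen 1 (rule 126): 11111011
Gen 2 (rule 154): 11110010
Gen 3 (rule 18): 00001101
Gen 4 (rule 126): 00011111
Gen 5 (rule 154): 00111110
Gen 6 (rule 18): 01000001
Gen 7 (rule 126): 11100011
Gen 8 (rule 154): 11010110
Gen 9 (rule 18): 00000001
Gen 10 (rule 126): 00000011

Answer: 7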